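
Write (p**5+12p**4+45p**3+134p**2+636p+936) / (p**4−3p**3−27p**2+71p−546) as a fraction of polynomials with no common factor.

(p**2+8p+12)/(p−7)

Euclidean algorithm in ℚ[p]:
  p**5+12p**4+45p**3+134p**2+636p+936 = (p+15)(p**4−3p**3−27p**2+71p−546) + (117p**3+468p**2+117p+9126)
  p**4−3p**3−27p**2+71p−546 = ((1/117)p−7/117)(117p**3+468p**2+117p+9126) + (0)
Last nonzero remainder: 117p**3+468p**2+117p+9126. Dividing through by 117 gives the monic gcd p**3+4p**2+p+78.
Cancel p**3+4p**2+p+78 from numerator and denominator to get the reduced form.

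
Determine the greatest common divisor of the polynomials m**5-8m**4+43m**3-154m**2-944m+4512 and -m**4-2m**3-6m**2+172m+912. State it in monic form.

m**2-2m-24

By polynomial division,
  m**5-8m**4+43m**3-154m**2-944m+4512 = (-m+10)(-m**4-2m**3-6m**2+172m+912) + (57m**3+78m**2-1752m-4608)
  -m**4-2m**3-6m**2+172m+912 = (-(1/57)m-4/361)(57m**3+78m**2-1752m-4608) + (-(12950/361)m**2+(25900/361)m+310800/361)
  57m**3+78m**2-1752m-4608 = (-(20577/12950)m-34656/6475)(-(12950/361)m**2+(25900/361)m+310800/361) + (0)
Last nonzero remainder: -(12950/361)m**2+(25900/361)m+310800/361. Dividing through by -12950/361 gives the monic gcd m**2-2m-24.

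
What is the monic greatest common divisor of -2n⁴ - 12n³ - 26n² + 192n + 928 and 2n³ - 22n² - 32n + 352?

n² - 16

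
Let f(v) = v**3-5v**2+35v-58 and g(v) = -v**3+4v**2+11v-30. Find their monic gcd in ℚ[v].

v-2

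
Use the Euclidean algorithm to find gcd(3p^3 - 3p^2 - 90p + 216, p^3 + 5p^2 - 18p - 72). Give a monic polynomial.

p^2 + 2p - 24

Euclidean algorithm in ℚ[p]:
  3p^3 - 3p^2 - 90p + 216 = (3)(p^3 + 5p^2 - 18p - 72) + (-18p^2 - 36p + 432)
  p^3 + 5p^2 - 18p - 72 = (-(1/18)p - 1/6)(-18p^2 - 36p + 432) + (0)
Last nonzero remainder: -18p^2 - 36p + 432. Dividing through by -18 gives the monic gcd p^2 + 2p - 24.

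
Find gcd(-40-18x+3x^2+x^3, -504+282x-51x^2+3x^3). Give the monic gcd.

-4+x

Euclidean algorithm in ℚ[x]:
  x^3+3x^2-18x-40 = (1/3)(3x^3-51x^2+282x-504) + (20x^2-112x+128)
  3x^3-51x^2+282x-504 = ((3/20)x-171/100)(20x^2-112x+128) + ((1782/25)x-7128/25)
  20x^2-112x+128 = ((250/891)x-400/891)((1782/25)x-7128/25) + (0)
Last nonzero remainder: (1782/25)x-7128/25. Dividing through by 1782/25 gives the monic gcd x-4.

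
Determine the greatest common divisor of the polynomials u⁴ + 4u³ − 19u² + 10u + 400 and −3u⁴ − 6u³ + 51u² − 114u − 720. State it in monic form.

Euclidean algorithm in ℚ[u]:
  u⁴ + 4u³ − 19u² + 10u + 400 = (−1/3)(−3u⁴ − 6u³ + 51u² − 114u − 720) + (2u³ − 2u² − 28u + 160)
  −3u⁴ − 6u³ + 51u² − 114u − 720 = (−(3/2)u − 9/2)(2u³ − 2u² − 28u + 160) + (0)
Last nonzero remainder: 2u³ − 2u² − 28u + 160. Dividing through by 2 gives the monic gcd u³ − u² − 14u + 80.

u³ − u² − 14u + 80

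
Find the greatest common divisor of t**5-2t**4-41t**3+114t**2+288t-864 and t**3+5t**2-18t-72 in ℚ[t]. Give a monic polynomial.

t**3+5t**2-18t-72

By polynomial division,
  t**5-2t**4-41t**3+114t**2+288t-864 = (t**2-7t+12)(t**3+5t**2-18t-72) + (0)
The last nonzero remainder t**3+5t**2-18t-72 is already monic.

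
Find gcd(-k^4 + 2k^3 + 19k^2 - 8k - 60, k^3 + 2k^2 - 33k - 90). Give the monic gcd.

Repeated division with remainder:
  -k^4 + 2k^3 + 19k^2 - 8k - 60 = (-k + 4)(k^3 + 2k^2 - 33k - 90) + (-22k^2 + 34k + 300)
  k^3 + 2k^2 - 33k - 90 = (-(1/22)k - 39/242)(-22k^2 + 34k + 300) + (-(1680/121)k - 5040/121)
  -22k^2 + 34k + 300 = ((1331/840)k - 605/84)(-(1680/121)k - 5040/121) + (0)
Last nonzero remainder: -(1680/121)k - 5040/121. Dividing through by -1680/121 gives the monic gcd k + 3.

k + 3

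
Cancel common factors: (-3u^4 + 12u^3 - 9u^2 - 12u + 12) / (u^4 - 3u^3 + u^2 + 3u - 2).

Apply the Euclidean algorithm:
  -3u^4 + 12u^3 - 9u^2 - 12u + 12 = (-3)(u^4 - 3u^3 + u^2 + 3u - 2) + (3u^3 - 6u^2 - 3u + 6)
  u^4 - 3u^3 + u^2 + 3u - 2 = ((1/3)u - 1/3)(3u^3 - 6u^2 - 3u + 6) + (0)
Last nonzero remainder: 3u^3 - 6u^2 - 3u + 6. Dividing through by 3 gives the monic gcd u^3 - 2u^2 - u + 2.
Cancel u^3 - 2u^2 - u + 2 from numerator and denominator to get the reduced form.

(-3u + 6)/(u - 1)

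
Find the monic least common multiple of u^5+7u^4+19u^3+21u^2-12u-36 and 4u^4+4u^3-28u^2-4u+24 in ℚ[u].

u^7+6u^6+10u^5-12u^4-71u^3-66u^2+60u+72

By polynomial division,
  u^5+7u^4+19u^3+21u^2-12u-36 = ((1/4)u+3/2)(4u^4+4u^3-28u^2-4u+24) + (20u^3+64u^2-12u-72)
  4u^4+4u^3-28u^2-4u+24 = ((1/5)u-11/25)(20u^3+64u^2-12u-72) + ((64/25)u^2+(128/25)u-192/25)
  20u^3+64u^2-12u-72 = ((125/16)u+75/8)((64/25)u^2+(128/25)u-192/25) + (0)
Last nonzero remainder: (64/25)u^2+(128/25)u-192/25. Dividing through by 64/25 gives the monic gcd u^2+2u-3.
Then lcm(f, g) = f·g / gcd(f, g); expanding and making the result monic gives the answer.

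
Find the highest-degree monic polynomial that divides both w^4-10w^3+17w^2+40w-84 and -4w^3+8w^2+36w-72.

w^2-5w+6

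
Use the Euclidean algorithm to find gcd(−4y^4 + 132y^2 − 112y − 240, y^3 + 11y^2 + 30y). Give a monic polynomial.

y + 6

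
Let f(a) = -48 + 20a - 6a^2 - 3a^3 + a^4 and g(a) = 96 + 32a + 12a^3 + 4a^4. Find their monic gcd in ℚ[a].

Euclidean algorithm in ℚ[a]:
  a^4 - 3a^3 - 6a^2 + 20a - 48 = (1/4)(4a^4 + 12a^3 + 32a + 96) + (-6a^3 - 6a^2 + 12a - 72)
  4a^4 + 12a^3 + 32a + 96 = (-(2/3)a - 4/3)(-6a^3 - 6a^2 + 12a - 72) + (0)
Last nonzero remainder: -6a^3 - 6a^2 + 12a - 72. Dividing through by -6 gives the monic gcd a^3 + a^2 - 2a + 12.

12 - 2a + a^2 + a^3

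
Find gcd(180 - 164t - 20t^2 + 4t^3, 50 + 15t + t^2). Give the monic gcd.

5 + t

By polynomial division,
  4t^3 - 20t^2 - 164t + 180 = (4t - 80)(t^2 + 15t + 50) + (836t + 4180)
  t^2 + 15t + 50 = ((1/836)t + 5/418)(836t + 4180) + (0)
Last nonzero remainder: 836t + 4180. Dividing through by 836 gives the monic gcd t + 5.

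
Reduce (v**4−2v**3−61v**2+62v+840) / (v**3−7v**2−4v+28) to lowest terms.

Repeated division with remainder:
  v**4−2v**3−61v**2+62v+840 = (v+5)(v**3−7v**2−4v+28) + (−22v**2+54v+700)
  v**3−7v**2−4v+28 = (−(1/22)v+25/121)(−22v**2+54v+700) + ((2016/121)v−14112/121)
  −22v**2+54v+700 = (−(1331/1008)v−3025/504)((2016/121)v−14112/121) + (0)
Last nonzero remainder: (2016/121)v−14112/121. Dividing through by 2016/121 gives the monic gcd v−7.
Cancel v−7 from numerator and denominator to get the reduced form.

(v**3+5v**2−26v−120)/(v**2−4)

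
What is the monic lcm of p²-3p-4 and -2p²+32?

p³+p²-16p-16

Repeated division with remainder:
  p²-3p-4 = (-1/2)(-2p²+32) + (-3p+12)
  -2p²+32 = ((2/3)p+8/3)(-3p+12) + (0)
Last nonzero remainder: -3p+12. Dividing through by -3 gives the monic gcd p-4.
Then lcm(f, g) = f·g / gcd(f, g); expanding and making the result monic gives the answer.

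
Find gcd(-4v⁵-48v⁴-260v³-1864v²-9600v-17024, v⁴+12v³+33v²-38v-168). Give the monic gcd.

v²+11v+28

Repeated division with remainder:
  -4v⁵-48v⁴-260v³-1864v²-9600v-17024 = (-4v)(v⁴+12v³+33v²-38v-168) + (-128v³-2016v²-10272v-17024)
  v⁴+12v³+33v²-38v-168 = (-(1/128)v+15/512)(-128v³-2016v²-10272v-17024) + ((189/16)v²+(2079/16)v+1323/4)
  -128v³-2016v²-10272v-17024 = (-(2048/189)v-9728/189)((189/16)v²+(2079/16)v+1323/4) + (0)
Last nonzero remainder: (189/16)v²+(2079/16)v+1323/4. Dividing through by 189/16 gives the monic gcd v²+11v+28.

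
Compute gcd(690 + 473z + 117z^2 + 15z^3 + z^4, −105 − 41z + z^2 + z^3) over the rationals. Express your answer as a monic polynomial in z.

Apply the Euclidean algorithm:
  z^4 + 15z^3 + 117z^2 + 473z + 690 = (z + 14)(z^3 + z^2 − 41z − 105) + (144z^2 + 1152z + 2160)
  z^3 + z^2 − 41z − 105 = ((1/144)z − 7/144)(144z^2 + 1152z + 2160) + (0)
Last nonzero remainder: 144z^2 + 1152z + 2160. Dividing through by 144 gives the monic gcd z^2 + 8z + 15.

15 + 8z + z^2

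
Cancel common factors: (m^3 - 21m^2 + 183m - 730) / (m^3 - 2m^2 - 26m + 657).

(m - 10)/(m + 9)

Repeated division with remainder:
  m^3 - 21m^2 + 183m - 730 = (m^3 - 2m^2 - 26m + 657) + (-19m^2 + 209m - 1387)
  m^3 - 2m^2 - 26m + 657 = (-(1/19)m - 9/19)(-19m^2 + 209m - 1387) + (0)
Last nonzero remainder: -19m^2 + 209m - 1387. Dividing through by -19 gives the monic gcd m^2 - 11m + 73.
Cancel m^2 - 11m + 73 from numerator and denominator to get the reduced form.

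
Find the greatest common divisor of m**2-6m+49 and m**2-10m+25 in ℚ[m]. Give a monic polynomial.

1

By polynomial division,
  m**2-6m+49 = (m**2-10m+25) + (4m+24)
  m**2-10m+25 = ((1/4)m-4)(4m+24) + (121)
  4m+24 = ((4/121)m+24/121)(121) + (0)
The last nonzero remainder is the constant 121, so the polynomials are coprime and gcd = 1.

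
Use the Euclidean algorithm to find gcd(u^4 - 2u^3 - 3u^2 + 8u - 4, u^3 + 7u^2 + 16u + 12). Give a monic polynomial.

u + 2

Euclidean algorithm in ℚ[u]:
  u^4 - 2u^3 - 3u^2 + 8u - 4 = (u - 9)(u^3 + 7u^2 + 16u + 12) + (44u^2 + 140u + 104)
  u^3 + 7u^2 + 16u + 12 = ((1/44)u + 21/242)(44u^2 + 140u + 104) + ((180/121)u + 360/121)
  44u^2 + 140u + 104 = ((1331/45)u + 1573/45)((180/121)u + 360/121) + (0)
Last nonzero remainder: (180/121)u + 360/121. Dividing through by 180/121 gives the monic gcd u + 2.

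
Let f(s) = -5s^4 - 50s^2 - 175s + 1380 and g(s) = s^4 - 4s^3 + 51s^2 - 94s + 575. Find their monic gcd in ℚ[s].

s^2 - s + 23

By polynomial division,
  -5s^4 - 50s^2 - 175s + 1380 = (-5)(s^4 - 4s^3 + 51s^2 - 94s + 575) + (-20s^3 + 205s^2 - 645s + 4255)
  s^4 - 4s^3 + 51s^2 - 94s + 575 = (-(1/20)s - 5/16)(-20s^3 + 205s^2 - 645s + 4255) + ((1325/16)s^2 - (1325/16)s + 30475/16)
  -20s^3 + 205s^2 - 645s + 4255 = (-(64/265)s + 592/265)((1325/16)s^2 - (1325/16)s + 30475/16) + (0)
Last nonzero remainder: (1325/16)s^2 - (1325/16)s + 30475/16. Dividing through by 1325/16 gives the monic gcd s^2 - s + 23.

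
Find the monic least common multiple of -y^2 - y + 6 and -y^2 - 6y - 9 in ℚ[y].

Apply the Euclidean algorithm:
  -y^2 - y + 6 = (-y^2 - 6y - 9) + (5y + 15)
  -y^2 - 6y - 9 = (-(1/5)y - 3/5)(5y + 15) + (0)
Last nonzero remainder: 5y + 15. Dividing through by 5 gives the monic gcd y + 3.
Then lcm(f, g) = f·g / gcd(f, g); expanding and making the result monic gives the answer.

y^3 + 4y^2 - 3y - 18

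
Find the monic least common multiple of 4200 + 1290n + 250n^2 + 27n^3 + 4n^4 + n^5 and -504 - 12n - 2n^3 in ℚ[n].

25200 + 11940n + 2790n^2 + 412n^3 + 51n^4 + 10n^5 + n^6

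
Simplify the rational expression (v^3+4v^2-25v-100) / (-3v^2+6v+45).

(-v^2-9v-20)/(3v+9)

By polynomial division,
  v^3+4v^2-25v-100 = (-(1/3)v-2)(-3v^2+6v+45) + (2v-10)
  -3v^2+6v+45 = (-(3/2)v-9/2)(2v-10) + (0)
Last nonzero remainder: 2v-10. Dividing through by 2 gives the monic gcd v-5.
Cancel v-5 from numerator and denominator to get the reduced form.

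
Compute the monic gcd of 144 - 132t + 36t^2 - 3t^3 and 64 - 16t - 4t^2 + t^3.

Euclidean algorithm in ℚ[t]:
  -3t^3 + 36t^2 - 132t + 144 = (-3)(t^3 - 4t^2 - 16t + 64) + (24t^2 - 180t + 336)
  t^3 - 4t^2 - 16t + 64 = ((1/24)t + 7/48)(24t^2 - 180t + 336) + (-(15/4)t + 15)
  24t^2 - 180t + 336 = (-(32/5)t + 112/5)(-(15/4)t + 15) + (0)
Last nonzero remainder: -(15/4)t + 15. Dividing through by -15/4 gives the monic gcd t - 4.

-4 + t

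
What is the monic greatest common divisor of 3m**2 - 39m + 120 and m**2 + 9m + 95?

1

Apply the Euclidean algorithm:
  3m**2 - 39m + 120 = (3)(m**2 + 9m + 95) + (-66m - 165)
  m**2 + 9m + 95 = (-(1/66)m - 13/132)(-66m - 165) + (315/4)
  -66m - 165 = (-(88/105)m - 44/21)(315/4) + (0)
The last nonzero remainder is the constant 315/4, so the polynomials are coprime and gcd = 1.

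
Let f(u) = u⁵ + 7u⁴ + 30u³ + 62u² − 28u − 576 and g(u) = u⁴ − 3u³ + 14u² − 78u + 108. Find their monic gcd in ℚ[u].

Apply the Euclidean algorithm:
  u⁵ + 7u⁴ + 30u³ + 62u² − 28u − 576 = (u + 10)(u⁴ − 3u³ + 14u² − 78u + 108) + (46u³ + 644u − 1656)
  u⁴ − 3u³ + 14u² − 78u + 108 = ((1/46)u − 3/46)(46u³ + 644u − 1656) + (0)
Last nonzero remainder: 46u³ + 644u − 1656. Dividing through by 46 gives the monic gcd u³ + 14u − 36.

u³ + 14u − 36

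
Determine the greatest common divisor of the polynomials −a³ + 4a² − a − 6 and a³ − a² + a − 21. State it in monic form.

a − 3

Repeated division with remainder:
  −a³ + 4a² − a − 6 = (−1)(a³ − a² + a − 21) + (3a² − 27)
  a³ − a² + a − 21 = ((1/3)a − 1/3)(3a² − 27) + (10a − 30)
  3a² − 27 = ((3/10)a + 9/10)(10a − 30) + (0)
Last nonzero remainder: 10a − 30. Dividing through by 10 gives the monic gcd a − 3.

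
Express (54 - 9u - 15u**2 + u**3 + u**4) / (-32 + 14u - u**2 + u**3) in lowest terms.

(-27 - 9u + 3u**2 + u**3)/(16 + u + u**2)

Euclidean algorithm in ℚ[u]:
  u**4 + u**3 - 15u**2 - 9u + 54 = (u + 2)(u**3 - u**2 + 14u - 32) + (-27u**2 - 5u + 118)
  u**3 - u**2 + 14u - 32 = (-(1/27)u + 32/729)(-27u**2 - 5u + 118) + ((13552/729)u - 27104/729)
  -27u**2 - 5u + 118 = (-(19683/13552)u - 43011/13552)((13552/729)u - 27104/729) + (0)
Last nonzero remainder: (13552/729)u - 27104/729. Dividing through by 13552/729 gives the monic gcd u - 2.
Cancel u - 2 from numerator and denominator to get the reduced form.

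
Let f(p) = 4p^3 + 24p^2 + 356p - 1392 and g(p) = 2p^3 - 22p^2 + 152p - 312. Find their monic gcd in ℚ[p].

p - 3

Apply the Euclidean algorithm:
  4p^3 + 24p^2 + 356p - 1392 = (2)(2p^3 - 22p^2 + 152p - 312) + (68p^2 + 52p - 768)
  2p^3 - 22p^2 + 152p - 312 = ((1/34)p - 100/289)(68p^2 + 52p - 768) + ((55656/289)p - 166968/289)
  68p^2 + 52p - 768 = ((4913/13914)p + 9248/6957)((55656/289)p - 166968/289) + (0)
Last nonzero remainder: (55656/289)p - 166968/289. Dividing through by 55656/289 gives the monic gcd p - 3.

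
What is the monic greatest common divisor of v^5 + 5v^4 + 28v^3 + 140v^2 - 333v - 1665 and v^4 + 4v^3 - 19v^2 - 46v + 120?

v^2 + 2v - 15

Repeated division with remainder:
  v^5 + 5v^4 + 28v^3 + 140v^2 - 333v - 1665 = (v + 1)(v^4 + 4v^3 - 19v^2 - 46v + 120) + (43v^3 + 205v^2 - 407v - 1785)
  v^4 + 4v^3 - 19v^2 - 46v + 120 = ((1/43)v - 33/1849)(43v^3 + 205v^2 - 407v - 1785) + (-(10865/1849)v^2 - (21730/1849)v + 162975/1849)
  43v^3 + 205v^2 - 407v - 1785 = (-(79507/10865)v - 220031/10865)(-(10865/1849)v^2 - (21730/1849)v + 162975/1849) + (0)
Last nonzero remainder: -(10865/1849)v^2 - (21730/1849)v + 162975/1849. Dividing through by -10865/1849 gives the monic gcd v^2 + 2v - 15.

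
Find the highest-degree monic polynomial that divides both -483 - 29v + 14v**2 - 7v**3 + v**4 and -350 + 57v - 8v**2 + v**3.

-7 + v

Repeated division with remainder:
  v**4 - 7v**3 + 14v**2 - 29v - 483 = (v + 1)(v**3 - 8v**2 + 57v - 350) + (-35v**2 + 264v - 133)
  v**3 - 8v**2 + 57v - 350 = (-(1/35)v + 16/1225)(-35v**2 + 264v - 133) + ((60946/1225)v - 60946/175)
  -35v**2 + 264v - 133 = (-(42875/60946)v + 23275/60946)((60946/1225)v - 60946/175) + (0)
Last nonzero remainder: (60946/1225)v - 60946/175. Dividing through by 60946/1225 gives the monic gcd v - 7.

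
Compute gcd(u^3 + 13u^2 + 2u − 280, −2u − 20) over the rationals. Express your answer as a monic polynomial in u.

u + 10

Apply the Euclidean algorithm:
  u^3 + 13u^2 + 2u − 280 = (−(1/2)u^2 − (3/2)u + 14)(−2u − 20) + (0)
Last nonzero remainder: −2u − 20. Dividing through by −2 gives the monic gcd u + 10.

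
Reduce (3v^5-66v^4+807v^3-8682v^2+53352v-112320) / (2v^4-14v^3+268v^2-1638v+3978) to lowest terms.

Apply the Euclidean algorithm:
  3v^5-66v^4+807v^3-8682v^2+53352v-112320 = ((3/2)v-45/2)(2v^4-14v^3+268v^2-1638v+3978) + (90v^3-195v^2+10530v-22815)
  2v^4-14v^3+268v^2-1638v+3978 = ((1/45)v-29/270)(90v^3-195v^2+10530v-22815) + ((235/18)v^2+3055/2)
  90v^3-195v^2+10530v-22815 = ((324/47)v-702/47)((235/18)v^2+3055/2) + (0)
Last nonzero remainder: (235/18)v^2+3055/2. Dividing through by 235/18 gives the monic gcd v^2+117.
Cancel v^2+117 from numerator and denominator to get the reduced form.

(3v^3-66v^2+456v-960)/(2v^2-14v+34)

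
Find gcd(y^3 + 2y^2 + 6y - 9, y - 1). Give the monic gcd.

y - 1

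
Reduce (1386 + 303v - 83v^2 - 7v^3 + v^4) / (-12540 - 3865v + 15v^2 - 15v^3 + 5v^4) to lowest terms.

(-42 + v + v^2)/(380 + 25v + 5v^2)

Repeated division with remainder:
  v^4 - 7v^3 - 83v^2 + 303v + 1386 = (1/5)(5v^4 - 15v^3 + 15v^2 - 3865v - 12540) + (-4v^3 - 86v^2 + 1076v + 3894)
  5v^4 - 15v^3 + 15v^2 - 3865v - 12540 = (-(5/4)v + 245/8)(-4v^3 - 86v^2 + 1076v + 3894) + ((15975/4)v^2 - 31950v - 527175/4)
  -4v^3 - 86v^2 + 1076v + 3894 = (-(16/15975)v - 472/15975)((15975/4)v^2 - 31950v - 527175/4) + (0)
Last nonzero remainder: (15975/4)v^2 - 31950v - 527175/4. Dividing through by 15975/4 gives the monic gcd v^2 - 8v - 33.
Cancel v^2 - 8v - 33 from numerator and denominator to get the reduced form.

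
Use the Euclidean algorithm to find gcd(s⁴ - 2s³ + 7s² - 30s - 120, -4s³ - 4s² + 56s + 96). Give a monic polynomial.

s² - 2s - 8

Apply the Euclidean algorithm:
  s⁴ - 2s³ + 7s² - 30s - 120 = (-(1/4)s + 3/4)(-4s³ - 4s² + 56s + 96) + (24s² - 48s - 192)
  -4s³ - 4s² + 56s + 96 = (-(1/6)s - 1/2)(24s² - 48s - 192) + (0)
Last nonzero remainder: 24s² - 48s - 192. Dividing through by 24 gives the monic gcd s² - 2s - 8.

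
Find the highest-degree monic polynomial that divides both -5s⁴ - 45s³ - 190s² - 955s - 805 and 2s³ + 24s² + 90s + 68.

s + 1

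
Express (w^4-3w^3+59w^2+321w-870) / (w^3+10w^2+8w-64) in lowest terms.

Euclidean algorithm in ℚ[w]:
  w^4-3w^3+59w^2+321w-870 = (w-13)(w^3+10w^2+8w-64) + (181w^2+489w-1702)
  w^3+10w^2+8w-64 = ((1/181)w+1321/32761)(181w^2+489w-1702) + (-(75819/32761)w+151638/32761)
  181w^2+489w-1702 = (-(5929741/75819)w-27879611/75819)(-(75819/32761)w+151638/32761) + (0)
Last nonzero remainder: -(75819/32761)w+151638/32761. Dividing through by -75819/32761 gives the monic gcd w-2.
Cancel w-2 from numerator and denominator to get the reduced form.

(w^3-w^2+57w+435)/(w^2+12w+32)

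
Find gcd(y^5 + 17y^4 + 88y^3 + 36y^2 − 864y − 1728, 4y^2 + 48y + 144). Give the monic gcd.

y^2 + 12y + 36

Apply the Euclidean algorithm:
  y^5 + 17y^4 + 88y^3 + 36y^2 − 864y − 1728 = ((1/4)y^3 + (5/4)y^2 − 2y − 12)(4y^2 + 48y + 144) + (0)
Last nonzero remainder: 4y^2 + 48y + 144. Dividing through by 4 gives the monic gcd y^2 + 12y + 36.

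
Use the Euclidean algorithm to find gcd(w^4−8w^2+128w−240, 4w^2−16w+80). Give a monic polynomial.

w^2−4w+20

Euclidean algorithm in ℚ[w]:
  w^4−8w^2+128w−240 = ((1/4)w^2+w−3)(4w^2−16w+80) + (0)
Last nonzero remainder: 4w^2−16w+80. Dividing through by 4 gives the monic gcd w^2−4w+20.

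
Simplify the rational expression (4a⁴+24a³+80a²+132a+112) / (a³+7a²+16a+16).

(4a²+12a+28)/(a+4)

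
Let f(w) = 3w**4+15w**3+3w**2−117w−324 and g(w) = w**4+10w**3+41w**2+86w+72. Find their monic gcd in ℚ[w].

w**3+8w**2+25w+36

Euclidean algorithm in ℚ[w]:
  3w**4+15w**3+3w**2−117w−324 = (3)(w**4+10w**3+41w**2+86w+72) + (−15w**3−120w**2−375w−540)
  w**4+10w**3+41w**2+86w+72 = (−(1/15)w−2/15)(−15w**3−120w**2−375w−540) + (0)
Last nonzero remainder: −15w**3−120w**2−375w−540. Dividing through by −15 gives the monic gcd w**3+8w**2+25w+36.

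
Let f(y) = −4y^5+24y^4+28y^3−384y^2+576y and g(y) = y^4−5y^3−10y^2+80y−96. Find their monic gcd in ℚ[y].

Euclidean algorithm in ℚ[y]:
  −4y^5+24y^4+28y^3−384y^2+576y = (−4y+4)(y^4−5y^3−10y^2+80y−96) + (8y^3−24y^2−128y+384)
  y^4−5y^3−10y^2+80y−96 = ((1/8)y−1/4)(8y^3−24y^2−128y+384) + (0)
Last nonzero remainder: 8y^3−24y^2−128y+384. Dividing through by 8 gives the monic gcd y^3−3y^2−16y+48.

y^3−3y^2−16y+48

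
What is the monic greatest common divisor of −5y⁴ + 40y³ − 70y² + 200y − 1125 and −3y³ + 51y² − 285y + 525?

y² − 10y + 25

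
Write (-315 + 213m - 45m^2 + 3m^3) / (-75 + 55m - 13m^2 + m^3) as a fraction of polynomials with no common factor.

(-21 + 3m)/(-5 + m)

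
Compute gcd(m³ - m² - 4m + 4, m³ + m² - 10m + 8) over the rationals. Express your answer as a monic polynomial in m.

Repeated division with remainder:
  m³ - m² - 4m + 4 = (m³ + m² - 10m + 8) + (-2m² + 6m - 4)
  m³ + m² - 10m + 8 = (-(1/2)m - 2)(-2m² + 6m - 4) + (0)
Last nonzero remainder: -2m² + 6m - 4. Dividing through by -2 gives the monic gcd m² - 3m + 2.

m² - 3m + 2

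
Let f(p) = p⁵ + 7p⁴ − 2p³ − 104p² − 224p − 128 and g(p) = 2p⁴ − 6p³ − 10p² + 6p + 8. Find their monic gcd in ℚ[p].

p² − 3p − 4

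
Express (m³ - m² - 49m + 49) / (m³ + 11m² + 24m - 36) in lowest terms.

(m² - 49)/(m² + 12m + 36)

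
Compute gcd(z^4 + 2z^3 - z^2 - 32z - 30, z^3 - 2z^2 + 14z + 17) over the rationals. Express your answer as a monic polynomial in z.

z + 1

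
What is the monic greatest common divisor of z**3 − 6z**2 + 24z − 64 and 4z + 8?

Euclidean algorithm in ℚ[z]:
  z**3 − 6z**2 + 24z − 64 = ((1/4)z**2 − 2z + 10)(4z + 8) + (−144)
  4z + 8 = (−(1/36)z − 1/18)(−144) + (0)
The last nonzero remainder is the constant −144, so the polynomials are coprime and gcd = 1.

1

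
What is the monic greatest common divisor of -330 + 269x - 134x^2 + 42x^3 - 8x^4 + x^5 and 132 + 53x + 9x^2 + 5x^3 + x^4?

Euclidean algorithm in ℚ[x]:
  x^5 - 8x^4 + 42x^3 - 134x^2 + 269x - 330 = (x - 13)(x^4 + 5x^3 + 9x^2 + 53x + 132) + (98x^3 - 70x^2 + 826x + 1386)
  x^4 + 5x^3 + 9x^2 + 53x + 132 = ((1/98)x + 20/343)(98x^3 - 70x^2 + 826x + 1386) + ((228/49)x^2 - (456/49)x + 2508/49)
  98x^3 - 70x^2 + 826x + 1386 = ((2401/114)x + 1029/38)((228/49)x^2 - (456/49)x + 2508/49) + (0)
Last nonzero remainder: (228/49)x^2 - (456/49)x + 2508/49. Dividing through by 228/49 gives the monic gcd x^2 - 2x + 11.

11 - 2x + x^2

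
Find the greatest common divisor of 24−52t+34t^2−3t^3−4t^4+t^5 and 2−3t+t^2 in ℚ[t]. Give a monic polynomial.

Repeated division with remainder:
  t^5−4t^4−3t^3+34t^2−52t+24 = (t^3−t^2−8t+12)(t^2−3t+2) + (0)
The last nonzero remainder t^2−3t+2 is already monic.

2−3t+t^2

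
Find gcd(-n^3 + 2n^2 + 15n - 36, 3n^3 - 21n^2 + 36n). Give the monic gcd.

n - 3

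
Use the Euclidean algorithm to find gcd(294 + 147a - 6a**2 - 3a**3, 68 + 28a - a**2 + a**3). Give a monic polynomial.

Euclidean algorithm in ℚ[a]:
  -3a**3 - 6a**2 + 147a + 294 = (-3)(a**3 - a**2 + 28a + 68) + (-9a**2 + 231a + 498)
  a**3 - a**2 + 28a + 68 = (-(1/9)a - 74/27)(-9a**2 + 231a + 498) + ((6448/9)a + 12896/9)
  -9a**2 + 231a + 498 = (-(81/6448)a + 2241/6448)((6448/9)a + 12896/9) + (0)
Last nonzero remainder: (6448/9)a + 12896/9. Dividing through by 6448/9 gives the monic gcd a + 2.

2 + a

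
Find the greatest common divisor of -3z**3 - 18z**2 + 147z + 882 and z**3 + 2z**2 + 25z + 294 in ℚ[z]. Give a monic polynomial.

By polynomial division,
  -3z**3 - 18z**2 + 147z + 882 = (-3)(z**3 + 2z**2 + 25z + 294) + (-12z**2 + 222z + 1764)
  z**3 + 2z**2 + 25z + 294 = (-(1/12)z - 41/24)(-12z**2 + 222z + 1764) + ((2205/4)z + 6615/2)
  -12z**2 + 222z + 1764 = (-(16/735)z + 8/15)((2205/4)z + 6615/2) + (0)
Last nonzero remainder: (2205/4)z + 6615/2. Dividing through by 2205/4 gives the monic gcd z + 6.

z + 6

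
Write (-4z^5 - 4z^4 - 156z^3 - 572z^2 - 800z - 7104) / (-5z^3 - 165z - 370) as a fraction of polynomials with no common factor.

By polynomial division,
  -4z^5 - 4z^4 - 156z^3 - 572z^2 - 800z - 7104 = ((4/5)z^2 + (4/5)z + 24/5)(-5z^3 - 165z - 370) + (-144z^2 + 288z - 5328)
  -5z^3 - 165z - 370 = ((5/144)z + 5/72)(-144z^2 + 288z - 5328) + (0)
Last nonzero remainder: -144z^2 + 288z - 5328. Dividing through by -144 gives the monic gcd z^2 - 2z + 37.
Cancel z^2 - 2z + 37 from numerator and denominator to get the reduced form.

(4z^3 + 12z^2 + 32z + 192)/(5z + 10)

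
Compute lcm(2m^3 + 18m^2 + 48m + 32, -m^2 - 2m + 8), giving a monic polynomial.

m^4 + 7m^3 + 6m^2 - 32m - 32

Repeated division with remainder:
  2m^3 + 18m^2 + 48m + 32 = (-2m - 14)(-m^2 - 2m + 8) + (36m + 144)
  -m^2 - 2m + 8 = (-(1/36)m + 1/18)(36m + 144) + (0)
Last nonzero remainder: 36m + 144. Dividing through by 36 gives the monic gcd m + 4.
Then lcm(f, g) = f·g / gcd(f, g); expanding and making the result monic gives the answer.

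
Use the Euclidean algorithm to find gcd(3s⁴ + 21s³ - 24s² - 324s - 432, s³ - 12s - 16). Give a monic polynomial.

s² - 2s - 8

By polynomial division,
  3s⁴ + 21s³ - 24s² - 324s - 432 = (3s + 21)(s³ - 12s - 16) + (12s² - 24s - 96)
  s³ - 12s - 16 = ((1/12)s + 1/6)(12s² - 24s - 96) + (0)
Last nonzero remainder: 12s² - 24s - 96. Dividing through by 12 gives the monic gcd s² - 2s - 8.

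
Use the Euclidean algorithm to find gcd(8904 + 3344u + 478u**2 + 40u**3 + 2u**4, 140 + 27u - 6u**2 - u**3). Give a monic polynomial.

Euclidean algorithm in ℚ[u]:
  2u**4 + 40u**3 + 478u**2 + 3344u + 8904 = (-2u - 28)(-u**3 - 6u**2 + 27u + 140) + (364u**2 + 4380u + 12824)
  -u**3 - 6u**2 + 27u + 140 = (-(1/364)u + 549/33124)(364u**2 + 4380u + 12824) + (-(85822/8281)u - 85822/1183)
  364u**2 + 4380u + 12824 = (-(1507142/42911)u - 7585396/42911)(-(85822/8281)u - 85822/1183) + (0)
Last nonzero remainder: -(85822/8281)u - 85822/1183. Dividing through by -85822/8281 gives the monic gcd u + 7.

7 + u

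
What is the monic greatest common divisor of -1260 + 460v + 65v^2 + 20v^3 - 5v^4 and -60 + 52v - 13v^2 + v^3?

-2 + v

Repeated division with remainder:
  -5v^4 + 20v^3 + 65v^2 + 460v - 1260 = (-5v - 45)(v^3 - 13v^2 + 52v - 60) + (-260v^2 + 2500v - 3960)
  v^3 - 13v^2 + 52v - 60 = (-(1/260)v + 11/845)(-260v^2 + 2500v - 3960) + ((714/169)v - 1428/169)
  -260v^2 + 2500v - 3960 = (-(21970/357)v + 55770/119)((714/169)v - 1428/169) + (0)
Last nonzero remainder: (714/169)v - 1428/169. Dividing through by 714/169 gives the monic gcd v - 2.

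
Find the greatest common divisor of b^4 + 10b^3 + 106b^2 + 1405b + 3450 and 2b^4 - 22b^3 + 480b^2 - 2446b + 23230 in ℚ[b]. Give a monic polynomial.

Euclidean algorithm in ℚ[b]:
  b^4 + 10b^3 + 106b^2 + 1405b + 3450 = (1/2)(2b^4 - 22b^3 + 480b^2 - 2446b + 23230) + (21b^3 - 134b^2 + 2628b - 8165)
  2b^4 - 22b^3 + 480b^2 - 2446b + 23230 = ((2/21)b - 194/441)(21b^3 - 134b^2 + 2628b - 8165) + ((75308/441)b^2 - (75308/147)b + 8660420/441)
  21b^3 - 134b^2 + 2628b - 8165 = ((9261/75308)b - 31311/75308)((75308/441)b^2 - (75308/147)b + 8660420/441) + (0)
Last nonzero remainder: (75308/441)b^2 - (75308/147)b + 8660420/441. Dividing through by 75308/441 gives the monic gcd b^2 - 3b + 115.

b^2 - 3b + 115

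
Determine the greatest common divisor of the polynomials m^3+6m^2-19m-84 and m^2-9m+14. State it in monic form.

1

Euclidean algorithm in ℚ[m]:
  m^3+6m^2-19m-84 = (m+15)(m^2-9m+14) + (102m-294)
  m^2-9m+14 = ((1/102)m-52/867)(102m-294) + (-1050/289)
  102m-294 = (-(4913/175)m+2023/25)(-1050/289) + (0)
The last nonzero remainder is the constant -1050/289, so the polynomials are coprime and gcd = 1.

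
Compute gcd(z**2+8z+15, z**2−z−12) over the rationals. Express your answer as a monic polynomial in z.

z+3

Euclidean algorithm in ℚ[z]:
  z**2+8z+15 = (z**2−z−12) + (9z+27)
  z**2−z−12 = ((1/9)z−4/9)(9z+27) + (0)
Last nonzero remainder: 9z+27. Dividing through by 9 gives the monic gcd z+3.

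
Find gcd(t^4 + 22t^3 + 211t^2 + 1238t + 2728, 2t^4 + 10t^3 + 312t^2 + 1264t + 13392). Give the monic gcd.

t^2 + 7t + 62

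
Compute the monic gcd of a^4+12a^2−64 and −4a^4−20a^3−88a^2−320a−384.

Apply the Euclidean algorithm:
  a^4+12a^2−64 = (−1/4)(−4a^4−20a^3−88a^2−320a−384) + (−5a^3−10a^2−80a−160)
  −4a^4−20a^3−88a^2−320a−384 = ((4/5)a+12/5)(−5a^3−10a^2−80a−160) + (0)
Last nonzero remainder: −5a^3−10a^2−80a−160. Dividing through by −5 gives the monic gcd a^3+2a^2+16a+32.

a^3+2a^2+16a+32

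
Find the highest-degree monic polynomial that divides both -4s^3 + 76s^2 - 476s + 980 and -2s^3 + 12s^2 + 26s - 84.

s - 7

Apply the Euclidean algorithm:
  -4s^3 + 76s^2 - 476s + 980 = (2)(-2s^3 + 12s^2 + 26s - 84) + (52s^2 - 528s + 1148)
  -2s^3 + 12s^2 + 26s - 84 = (-(1/26)s - 27/169)(52s^2 - 528s + 1148) + (-(2400/169)s + 16800/169)
  52s^2 - 528s + 1148 = (-(2197/600)s + 6929/600)(-(2400/169)s + 16800/169) + (0)
Last nonzero remainder: -(2400/169)s + 16800/169. Dividing through by -2400/169 gives the monic gcd s - 7.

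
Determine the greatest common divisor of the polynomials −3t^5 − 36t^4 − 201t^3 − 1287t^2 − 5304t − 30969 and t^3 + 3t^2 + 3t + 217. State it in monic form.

Euclidean algorithm in ℚ[t]:
  −3t^5 − 36t^4 − 201t^3 − 1287t^2 − 5304t − 30969 = (−3t^2 − 27t − 111)(t^3 + 3t^2 + 3t + 217) + (−222t^2 + 888t − 6882)
  t^3 + 3t^2 + 3t + 217 = (−(1/222)t − 7/222)(−222t^2 + 888t − 6882) + (0)
Last nonzero remainder: −222t^2 + 888t − 6882. Dividing through by −222 gives the monic gcd t^2 − 4t + 31.

t^2 − 4t + 31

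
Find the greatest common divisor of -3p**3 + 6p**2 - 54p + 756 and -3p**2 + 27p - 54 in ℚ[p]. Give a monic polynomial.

By polynomial division,
  -3p**3 + 6p**2 - 54p + 756 = (p + 7)(-3p**2 + 27p - 54) + (-189p + 1134)
  -3p**2 + 27p - 54 = ((1/63)p - 1/21)(-189p + 1134) + (0)
Last nonzero remainder: -189p + 1134. Dividing through by -189 gives the monic gcd p - 6.

p - 6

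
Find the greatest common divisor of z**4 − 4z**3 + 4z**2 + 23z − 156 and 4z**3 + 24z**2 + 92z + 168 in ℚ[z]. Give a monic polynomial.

z + 3

Repeated division with remainder:
  z**4 − 4z**3 + 4z**2 + 23z − 156 = ((1/4)z − 5/2)(4z**3 + 24z**2 + 92z + 168) + (41z**2 + 211z + 264)
  4z**3 + 24z**2 + 92z + 168 = ((4/41)z + 140/1681)(41z**2 + 211z + 264) + ((81816/1681)z + 245448/1681)
  41z**2 + 211z + 264 = ((68921/81816)z + 18491/10227)((81816/1681)z + 245448/1681) + (0)
Last nonzero remainder: (81816/1681)z + 245448/1681. Dividing through by 81816/1681 gives the monic gcd z + 3.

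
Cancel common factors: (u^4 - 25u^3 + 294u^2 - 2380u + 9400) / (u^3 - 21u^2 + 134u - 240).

(u^3 - 15u^2 + 144u - 940)/(u^2 - 11u + 24)

Repeated division with remainder:
  u^4 - 25u^3 + 294u^2 - 2380u + 9400 = (u - 4)(u^3 - 21u^2 + 134u - 240) + (76u^2 - 1604u + 8440)
  u^3 - 21u^2 + 134u - 240 = ((1/76)u + 1/722)(76u^2 - 1604u + 8440) + ((9086/361)u - 90860/361)
  76u^2 - 1604u + 8440 = ((13718/4543)u - 152342/4543)((9086/361)u - 90860/361) + (0)
Last nonzero remainder: (9086/361)u - 90860/361. Dividing through by 9086/361 gives the monic gcd u - 10.
Cancel u - 10 from numerator and denominator to get the reduced form.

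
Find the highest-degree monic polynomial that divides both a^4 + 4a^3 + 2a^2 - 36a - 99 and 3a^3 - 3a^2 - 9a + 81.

a + 3

Apply the Euclidean algorithm:
  a^4 + 4a^3 + 2a^2 - 36a - 99 = ((1/3)a + 5/3)(3a^3 - 3a^2 - 9a + 81) + (10a^2 - 48a - 234)
  3a^3 - 3a^2 - 9a + 81 = ((3/10)a + 57/50)(10a^2 - 48a - 234) + ((2898/25)a + 8694/25)
  10a^2 - 48a - 234 = ((125/1449)a - 325/483)((2898/25)a + 8694/25) + (0)
Last nonzero remainder: (2898/25)a + 8694/25. Dividing through by 2898/25 gives the monic gcd a + 3.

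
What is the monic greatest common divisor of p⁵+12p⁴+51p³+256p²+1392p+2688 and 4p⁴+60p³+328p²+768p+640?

Euclidean algorithm in ℚ[p]:
  p⁵+12p⁴+51p³+256p²+1392p+2688 = ((1/4)p−3/4)(4p⁴+60p³+328p²+768p+640) + (14p³+310p²+1808p+3168)
  4p⁴+60p³+328p²+768p+640 = ((2/7)p−100/49)(14p³+310p²+1808p+3168) + ((21760/49)p²+(174080/49)p+348160/49)
  14p³+310p²+1808p+3168 = ((343/10880)p+4851/10880)((21760/49)p²+(174080/49)p+348160/49) + (0)
Last nonzero remainder: (21760/49)p²+(174080/49)p+348160/49. Dividing through by 21760/49 gives the monic gcd p²+8p+16.

p²+8p+16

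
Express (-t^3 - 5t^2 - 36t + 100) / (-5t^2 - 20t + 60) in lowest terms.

(t^2 + 7t + 50)/(5t + 30)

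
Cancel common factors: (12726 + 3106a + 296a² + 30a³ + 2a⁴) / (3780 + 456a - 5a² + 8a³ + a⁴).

Apply the Euclidean algorithm:
  2a⁴ + 30a³ + 296a² + 3106a + 12726 = (2)(a⁴ + 8a³ - 5a² + 456a + 3780) + (14a³ + 306a² + 2194a + 5166)
  a⁴ + 8a³ - 5a² + 456a + 3780 = ((1/14)a - 97/98)(14a³ + 306a² + 2194a + 5166) + ((6917/49)a² + (110672/49)a + 62253/7)
  14a³ + 306a² + 2194a + 5166 = ((686/6917)a + 4018/6917)((6917/49)a² + (110672/49)a + 62253/7) + (0)
Last nonzero remainder: (6917/49)a² + (110672/49)a + 62253/7. Dividing through by 6917/49 gives the monic gcd a² + 16a + 63.
Cancel a² + 16a + 63 from numerator and denominator to get the reduced form.

(202 - 2a + 2a²)/(60 - 8a + a²)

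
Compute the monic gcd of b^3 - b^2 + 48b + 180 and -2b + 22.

1

By polynomial division,
  b^3 - b^2 + 48b + 180 = (-(1/2)b^2 - 5b - 79)(-2b + 22) + (1918)
  -2b + 22 = (-(1/959)b + 11/959)(1918) + (0)
The last nonzero remainder is the constant 1918, so the polynomials are coprime and gcd = 1.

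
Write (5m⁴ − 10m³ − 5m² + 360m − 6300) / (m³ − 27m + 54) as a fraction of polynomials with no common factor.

Apply the Euclidean algorithm:
  5m⁴ − 10m³ − 5m² + 360m − 6300 = (5m − 10)(m³ − 27m + 54) + (130m² − 180m − 5760)
  m³ − 27m + 54 = ((1/130)m + 9/845)(130m² − 180m − 5760) + ((3249/169)m + 19494/169)
  130m² − 180m − 5760 = ((21970/3249)m − 54080/1083)((3249/169)m + 19494/169) + (0)
Last nonzero remainder: (3249/169)m + 19494/169. Dividing through by 3249/169 gives the monic gcd m + 6.
Cancel m + 6 from numerator and denominator to get the reduced form.

(5m³ − 40m² + 235m − 1050)/(m² − 6m + 9)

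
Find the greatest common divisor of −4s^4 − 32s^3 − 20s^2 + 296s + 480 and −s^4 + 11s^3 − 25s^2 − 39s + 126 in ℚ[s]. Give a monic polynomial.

s^2 − s − 6

Euclidean algorithm in ℚ[s]:
  −4s^4 − 32s^3 − 20s^2 + 296s + 480 = (4)(−s^4 + 11s^3 − 25s^2 − 39s + 126) + (−76s^3 + 80s^2 + 452s − 24)
  −s^4 + 11s^3 − 25s^2 − 39s + 126 = ((1/76)s − 189/1444)(−76s^3 + 80s^2 + 452s − 24) + (−(7392/361)s^2 + (7392/361)s + 44352/361)
  −76s^3 + 80s^2 + 452s − 24 = ((6859/1848)s − 361/1848)(−(7392/361)s^2 + (7392/361)s + 44352/361) + (0)
Last nonzero remainder: −(7392/361)s^2 + (7392/361)s + 44352/361. Dividing through by −7392/361 gives the monic gcd s^2 − s − 6.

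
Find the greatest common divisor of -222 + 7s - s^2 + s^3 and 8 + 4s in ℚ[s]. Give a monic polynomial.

1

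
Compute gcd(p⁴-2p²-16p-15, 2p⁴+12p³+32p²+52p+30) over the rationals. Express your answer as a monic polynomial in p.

By polynomial division,
  p⁴-2p²-16p-15 = (1/2)(2p⁴+12p³+32p²+52p+30) + (-6p³-18p²-42p-30)
  2p⁴+12p³+32p²+52p+30 = (-(1/3)p-1)(-6p³-18p²-42p-30) + (0)
Last nonzero remainder: -6p³-18p²-42p-30. Dividing through by -6 gives the monic gcd p³+3p²+7p+5.

p³+3p²+7p+5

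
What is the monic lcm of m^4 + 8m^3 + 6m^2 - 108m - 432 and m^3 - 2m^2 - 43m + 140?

Euclidean algorithm in ℚ[m]:
  m^4 + 8m^3 + 6m^2 - 108m - 432 = (m + 10)(m^3 - 2m^2 - 43m + 140) + (69m^2 + 182m - 1832)
  m^3 - 2m^2 - 43m + 140 = ((1/69)m - 320/4761)(69m^2 + 182m - 1832) + (-(20075/4761)m + 80300/4761)
  69m^2 + 182m - 1832 = (-(328509/20075)m - 2180538/20075)(-(20075/4761)m + 80300/4761) + (0)
Last nonzero remainder: -(20075/4761)m + 80300/4761. Dividing through by -20075/4761 gives the monic gcd m - 4.
Then lcm(f, g) = f·g / gcd(f, g); expanding and making the result monic gives the answer.

m^6 + 10m^5 - 13m^4 - 376m^3 - 858m^2 + 2916m + 15120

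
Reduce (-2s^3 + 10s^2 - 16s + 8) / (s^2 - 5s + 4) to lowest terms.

By polynomial division,
  -2s^3 + 10s^2 - 16s + 8 = (-2s)(s^2 - 5s + 4) + (-8s + 8)
  s^2 - 5s + 4 = (-(1/8)s + 1/2)(-8s + 8) + (0)
Last nonzero remainder: -8s + 8. Dividing through by -8 gives the monic gcd s - 1.
Cancel s - 1 from numerator and denominator to get the reduced form.

(-2s^2 + 8s - 8)/(s - 4)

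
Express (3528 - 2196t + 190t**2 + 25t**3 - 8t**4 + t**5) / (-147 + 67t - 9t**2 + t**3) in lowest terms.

Euclidean algorithm in ℚ[t]:
  t**5 - 8t**4 + 25t**3 + 190t**2 - 2196t + 3528 = (t**2 + t - 33)(t**3 - 9t**2 + 67t - 147) + (-27t**2 + 162t - 1323)
  t**3 - 9t**2 + 67t - 147 = (-(1/27)t + 1/9)(-27t**2 + 162t - 1323) + (0)
Last nonzero remainder: -27t**2 + 162t - 1323. Dividing through by -27 gives the monic gcd t**2 - 6t + 49.
Cancel t**2 - 6t + 49 from numerator and denominator to get the reduced form.

(72 - 36t - 2t**2 + t**3)/(-3 + t)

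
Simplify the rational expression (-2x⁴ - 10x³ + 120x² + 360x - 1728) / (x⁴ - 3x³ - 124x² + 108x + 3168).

(-2x + 6)/(x - 11)

Euclidean algorithm in ℚ[x]:
  -2x⁴ - 10x³ + 120x² + 360x - 1728 = (-2)(x⁴ - 3x³ - 124x² + 108x + 3168) + (-16x³ - 128x² + 576x + 4608)
  x⁴ - 3x³ - 124x² + 108x + 3168 = (-(1/16)x + 11/16)(-16x³ - 128x² + 576x + 4608) + (0)
Last nonzero remainder: -16x³ - 128x² + 576x + 4608. Dividing through by -16 gives the monic gcd x³ + 8x² - 36x - 288.
Cancel x³ + 8x² - 36x - 288 from numerator and denominator to get the reduced form.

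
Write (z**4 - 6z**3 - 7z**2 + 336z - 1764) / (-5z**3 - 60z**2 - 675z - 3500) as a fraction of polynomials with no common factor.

(-z**3 + 13z**2 - 84z + 252)/(5z**2 + 25z + 500)

Euclidean algorithm in ℚ[z]:
  z**4 - 6z**3 - 7z**2 + 336z - 1764 = (-(1/5)z + 18/5)(-5z**3 - 60z**2 - 675z - 3500) + (74z**2 + 2066z + 10836)
  -5z**3 - 60z**2 - 675z - 3500 = (-(5/74)z + 2945/2738)(74z**2 + 2066z + 10836) + (-(2963930/1369)z - 20747510/1369)
  74z**2 + 2066z + 10836 = (-(50653/1481965)z - 1059606/1481965)(-(2963930/1369)z - 20747510/1369) + (0)
Last nonzero remainder: -(2963930/1369)z - 20747510/1369. Dividing through by -2963930/1369 gives the monic gcd z + 7.
Cancel z + 7 from numerator and denominator to get the reduced form.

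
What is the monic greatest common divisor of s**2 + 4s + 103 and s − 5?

1

By polynomial division,
  s**2 + 4s + 103 = (s + 9)(s − 5) + (148)
  s − 5 = ((1/148)s − 5/148)(148) + (0)
The last nonzero remainder is the constant 148, so the polynomials are coprime and gcd = 1.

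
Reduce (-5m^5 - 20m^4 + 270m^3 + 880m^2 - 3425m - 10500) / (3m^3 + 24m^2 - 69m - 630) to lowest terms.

(-5m^3 - 10m^2 + 115m + 300)/(3m + 18)

Euclidean algorithm in ℚ[m]:
  -5m^5 - 20m^4 + 270m^3 + 880m^2 - 3425m - 10500 = (-(5/3)m^2 + (20/3)m - 5/3)(3m^3 + 24m^2 - 69m - 630) + (330m^2 + 660m - 11550)
  3m^3 + 24m^2 - 69m - 630 = ((1/110)m + 3/55)(330m^2 + 660m - 11550) + (0)
Last nonzero remainder: 330m^2 + 660m - 11550. Dividing through by 330 gives the monic gcd m^2 + 2m - 35.
Cancel m^2 + 2m - 35 from numerator and denominator to get the reduced form.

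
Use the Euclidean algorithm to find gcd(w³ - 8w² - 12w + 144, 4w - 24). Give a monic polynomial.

w - 6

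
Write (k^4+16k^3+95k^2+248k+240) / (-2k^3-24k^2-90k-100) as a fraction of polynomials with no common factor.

(-k^3-11k^2-40k-48)/(2k^2+14k+20)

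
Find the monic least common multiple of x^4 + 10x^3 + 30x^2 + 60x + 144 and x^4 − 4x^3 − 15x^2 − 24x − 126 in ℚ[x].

Apply the Euclidean algorithm:
  x^4 + 10x^3 + 30x^2 + 60x + 144 = (x^4 − 4x^3 − 15x^2 − 24x − 126) + (14x^3 + 45x^2 + 84x + 270)
  x^4 − 4x^3 − 15x^2 − 24x − 126 = ((1/14)x − 101/196)(14x^3 + 45x^2 + 84x + 270) + ((429/196)x^2 + 1287/98)
  14x^3 + 45x^2 + 84x + 270 = ((2744/429)x + 2940/143)((429/196)x^2 + 1287/98) + (0)
Last nonzero remainder: (429/196)x^2 + 1287/98. Dividing through by 429/196 gives the monic gcd x^2 + 6.
Then lcm(f, g) = f·g / gcd(f, g); expanding and making the result monic gives the answer.

x^6 + 6x^5 − 31x^4 − 270x^3 − 726x^2 − 1836x − 3024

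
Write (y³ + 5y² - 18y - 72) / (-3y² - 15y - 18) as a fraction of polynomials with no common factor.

(-y² - 2y + 24)/(3y + 6)

Apply the Euclidean algorithm:
  y³ + 5y² - 18y - 72 = (-(1/3)y)(-3y² - 15y - 18) + (-24y - 72)
  -3y² - 15y - 18 = ((1/8)y + 1/4)(-24y - 72) + (0)
Last nonzero remainder: -24y - 72. Dividing through by -24 gives the monic gcd y + 3.
Cancel y + 3 from numerator and denominator to get the reduced form.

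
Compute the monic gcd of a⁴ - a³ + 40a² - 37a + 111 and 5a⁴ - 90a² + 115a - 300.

a² - a + 3

Apply the Euclidean algorithm:
  a⁴ - a³ + 40a² - 37a + 111 = (1/5)(5a⁴ - 90a² + 115a - 300) + (-a³ + 58a² - 60a + 171)
  5a⁴ - 90a² + 115a - 300 = (-5a - 290)(-a³ + 58a² - 60a + 171) + (16430a² - 16430a + 49290)
  -a³ + 58a² - 60a + 171 = (-(1/16430)a + 57/16430)(16430a² - 16430a + 49290) + (0)
Last nonzero remainder: 16430a² - 16430a + 49290. Dividing through by 16430 gives the monic gcd a² - a + 3.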